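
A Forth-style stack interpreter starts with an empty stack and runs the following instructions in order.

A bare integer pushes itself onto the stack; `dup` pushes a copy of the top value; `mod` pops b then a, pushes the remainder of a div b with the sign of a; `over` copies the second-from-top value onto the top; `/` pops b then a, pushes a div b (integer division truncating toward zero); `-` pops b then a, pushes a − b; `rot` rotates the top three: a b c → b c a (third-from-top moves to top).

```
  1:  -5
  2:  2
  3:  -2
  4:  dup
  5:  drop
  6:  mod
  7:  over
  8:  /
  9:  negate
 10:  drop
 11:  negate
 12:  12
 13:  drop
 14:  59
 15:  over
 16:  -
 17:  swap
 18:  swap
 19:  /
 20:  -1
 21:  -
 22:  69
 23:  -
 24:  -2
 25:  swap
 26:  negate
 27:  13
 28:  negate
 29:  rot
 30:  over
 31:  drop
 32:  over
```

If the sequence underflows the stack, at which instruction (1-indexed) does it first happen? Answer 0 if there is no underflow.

-5     : -5
2      : -5 2
-2     : -5 2 -2
dup    : -5 2 -2 -2
drop   : -5 2 -2
mod    : -5 0
over   : -5 0 -5
/      : -5 0
negate : -5 0
drop   : -5
negate : 5
12     : 5 12
drop   : 5
59     : 5 59
over   : 5 59 5
-      : 5 54
swap   : 54 5
swap   : 5 54
/      : 0
-1     : 0 -1
-      : 1
69     : 1 69
-      : -68
-2     : -68 -2
swap   : -2 -68
negate : -2 68
13     : -2 68 13
negate : -2 68 -13
rot    : 68 -13 -2
over   : 68 -13 -2 -13
drop   : 68 -13 -2
over   : 68 -13 -2 -13

0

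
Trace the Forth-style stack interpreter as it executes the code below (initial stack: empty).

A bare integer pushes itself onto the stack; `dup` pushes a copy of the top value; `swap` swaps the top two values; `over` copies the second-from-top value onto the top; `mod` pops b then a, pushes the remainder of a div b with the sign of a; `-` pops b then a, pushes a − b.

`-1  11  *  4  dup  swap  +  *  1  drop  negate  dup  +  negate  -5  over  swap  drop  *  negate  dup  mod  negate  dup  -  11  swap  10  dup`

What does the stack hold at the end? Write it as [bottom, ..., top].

-1     → -1
11     → -1 11
*      → -11
4      → -11 4
dup    → -11 4 4
swap   → -11 4 4
+      → -11 8
*      → -88
1      → -88 1
drop   → -88
negate → 88
dup    → 88 88
+      → 176
negate → -176
-5     → -176 -5
over   → -176 -5 -176
swap   → -176 -176 -5
drop   → -176 -176
*      → 30976
negate → -30976
dup    → -30976 -30976
mod    → 0
negate → 0
dup    → 0 0
-      → 0
11     → 0 11
swap   → 11 0
10     → 11 0 10
dup    → 11 0 10 10

[11, 0, 10, 10]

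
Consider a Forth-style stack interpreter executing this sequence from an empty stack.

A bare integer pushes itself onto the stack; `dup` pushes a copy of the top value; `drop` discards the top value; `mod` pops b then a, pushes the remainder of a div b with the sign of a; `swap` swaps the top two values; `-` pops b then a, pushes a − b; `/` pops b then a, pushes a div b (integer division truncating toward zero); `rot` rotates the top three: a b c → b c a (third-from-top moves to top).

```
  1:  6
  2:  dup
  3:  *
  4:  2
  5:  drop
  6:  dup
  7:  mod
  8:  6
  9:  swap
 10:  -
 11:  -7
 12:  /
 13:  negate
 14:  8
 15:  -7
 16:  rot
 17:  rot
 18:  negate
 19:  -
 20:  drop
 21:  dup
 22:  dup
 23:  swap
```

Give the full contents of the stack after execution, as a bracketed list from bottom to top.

6      -> [6]
dup    -> [6, 6]
*      -> [36]
2      -> [36, 2]
drop   -> [36]
dup    -> [36, 36]
mod    -> [0]
6      -> [0, 6]
swap   -> [6, 0]
-      -> [6]
-7     -> [6, -7]
/      -> [0]
negate -> [0]
8      -> [0, 8]
-7     -> [0, 8, -7]
rot    -> [8, -7, 0]
rot    -> [-7, 0, 8]
negate -> [-7, 0, -8]
-      -> [-7, 8]
drop   -> [-7]
dup    -> [-7, -7]
dup    -> [-7, -7, -7]
swap   -> [-7, -7, -7]

[-7, -7, -7]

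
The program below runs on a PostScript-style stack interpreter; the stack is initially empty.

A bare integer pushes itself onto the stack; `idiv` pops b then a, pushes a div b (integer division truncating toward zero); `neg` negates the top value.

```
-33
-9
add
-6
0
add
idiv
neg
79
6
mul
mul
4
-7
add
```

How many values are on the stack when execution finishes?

2

-33  : -33
-9   : -33 -9
add  : -42
-6   : -42 -6
0    : -42 -6 0
add  : -42 -6
idiv : 7
neg  : -7
79   : -7 79
6    : -7 79 6
mul  : -7 474
mul  : -3318
4    : -3318 4
-7   : -3318 4 -7
add  : -3318 -3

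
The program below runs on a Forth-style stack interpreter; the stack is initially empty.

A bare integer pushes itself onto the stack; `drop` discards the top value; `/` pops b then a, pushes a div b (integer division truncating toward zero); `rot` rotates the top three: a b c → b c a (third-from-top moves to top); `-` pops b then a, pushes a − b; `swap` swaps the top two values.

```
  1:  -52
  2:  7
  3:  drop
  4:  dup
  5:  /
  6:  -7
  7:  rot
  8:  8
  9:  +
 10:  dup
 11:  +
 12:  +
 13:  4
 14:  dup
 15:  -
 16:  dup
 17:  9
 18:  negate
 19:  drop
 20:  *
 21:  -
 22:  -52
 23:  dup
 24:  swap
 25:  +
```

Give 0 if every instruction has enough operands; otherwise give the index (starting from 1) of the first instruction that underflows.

-52  : -52
7    : -52 7
drop : -52
dup  : -52 -52
/    : 1
-7   : 1 -7
rot  — needs 3 operands, stack has 2 → underflow

7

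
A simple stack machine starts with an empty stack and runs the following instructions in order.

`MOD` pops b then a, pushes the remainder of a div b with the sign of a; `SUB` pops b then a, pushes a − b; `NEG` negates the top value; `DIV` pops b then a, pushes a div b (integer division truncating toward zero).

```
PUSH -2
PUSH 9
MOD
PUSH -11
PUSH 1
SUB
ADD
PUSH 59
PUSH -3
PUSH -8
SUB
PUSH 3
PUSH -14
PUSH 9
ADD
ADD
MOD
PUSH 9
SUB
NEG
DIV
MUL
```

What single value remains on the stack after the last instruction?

-98

PUSH -2  : -2
PUSH 9   : -2 9
MOD      : -2
PUSH -11 : -2 -11
PUSH 1   : -2 -11 1
SUB      : -2 -12
ADD      : -14
PUSH 59  : -14 59
PUSH -3  : -14 59 -3
PUSH -8  : -14 59 -3 -8
SUB      : -14 59 5
PUSH 3   : -14 59 5 3
PUSH -14 : -14 59 5 3 -14
PUSH 9   : -14 59 5 3 -14 9
ADD      : -14 59 5 3 -5
ADD      : -14 59 5 -2
MOD      : -14 59 1
PUSH 9   : -14 59 1 9
SUB      : -14 59 -8
NEG      : -14 59 8
DIV      : -14 7
MUL      : -98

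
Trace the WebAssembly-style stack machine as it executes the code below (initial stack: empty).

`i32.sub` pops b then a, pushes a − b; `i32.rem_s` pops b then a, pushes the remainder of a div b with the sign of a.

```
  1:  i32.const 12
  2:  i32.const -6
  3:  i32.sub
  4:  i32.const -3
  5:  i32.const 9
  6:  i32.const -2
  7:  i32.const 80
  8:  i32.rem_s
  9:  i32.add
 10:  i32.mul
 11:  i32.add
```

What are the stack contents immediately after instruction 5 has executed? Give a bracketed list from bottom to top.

i32.const 12 -> 12
i32.const -6 -> 12 -6
i32.sub      -> 18
i32.const -3 -> 18 -3
i32.const 9  -> 18 -3 9

[18, -3, 9]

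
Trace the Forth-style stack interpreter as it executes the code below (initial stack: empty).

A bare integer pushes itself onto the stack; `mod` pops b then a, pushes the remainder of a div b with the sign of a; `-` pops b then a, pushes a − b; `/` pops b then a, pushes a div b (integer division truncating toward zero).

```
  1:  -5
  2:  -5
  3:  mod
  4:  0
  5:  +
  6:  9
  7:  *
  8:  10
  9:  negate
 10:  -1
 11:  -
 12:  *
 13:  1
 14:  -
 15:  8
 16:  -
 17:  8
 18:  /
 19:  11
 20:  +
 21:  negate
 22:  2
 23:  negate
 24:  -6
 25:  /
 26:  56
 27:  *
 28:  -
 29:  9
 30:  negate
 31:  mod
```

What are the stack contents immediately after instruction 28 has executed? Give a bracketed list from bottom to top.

-5     : -5
-5     : -5 -5
mod    : 0
0      : 0 0
+      : 0
9      : 0 9
*      : 0
10     : 0 10
negate : 0 -10
-1     : 0 -10 -1
-      : 0 -9
*      : 0
1      : 0 1
-      : -1
8      : -1 8
-      : -9
8      : -9 8
/      : -1
11     : -1 11
+      : 10
negate : -10
2      : -10 2
negate : -10 -2
-6     : -10 -2 -6
/      : -10 0
56     : -10 0 56
*      : -10 0
-      : -10

[-10]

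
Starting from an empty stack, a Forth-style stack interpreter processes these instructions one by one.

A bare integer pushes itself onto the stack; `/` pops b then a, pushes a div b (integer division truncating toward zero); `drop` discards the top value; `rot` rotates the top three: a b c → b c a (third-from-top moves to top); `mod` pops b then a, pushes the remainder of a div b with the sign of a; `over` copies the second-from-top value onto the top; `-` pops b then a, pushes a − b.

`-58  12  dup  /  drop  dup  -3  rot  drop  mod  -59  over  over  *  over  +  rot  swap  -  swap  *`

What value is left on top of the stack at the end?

-58  : [-58]
12   : [-58, 12]
dup  : [-58, 12, 12]
/    : [-58, 1]
drop : [-58]
dup  : [-58, -58]
-3   : [-58, -58, -3]
rot  : [-58, -3, -58]
drop : [-58, -3]
mod  : [-1]
-59  : [-1, -59]
over : [-1, -59, -1]
over : [-1, -59, -1, -59]
*    : [-1, -59, 59]
over : [-1, -59, 59, -59]
+    : [-1, -59, 0]
rot  : [-59, 0, -1]
swap : [-59, -1, 0]
-    : [-59, -1]
swap : [-1, -59]
*    : [59]

59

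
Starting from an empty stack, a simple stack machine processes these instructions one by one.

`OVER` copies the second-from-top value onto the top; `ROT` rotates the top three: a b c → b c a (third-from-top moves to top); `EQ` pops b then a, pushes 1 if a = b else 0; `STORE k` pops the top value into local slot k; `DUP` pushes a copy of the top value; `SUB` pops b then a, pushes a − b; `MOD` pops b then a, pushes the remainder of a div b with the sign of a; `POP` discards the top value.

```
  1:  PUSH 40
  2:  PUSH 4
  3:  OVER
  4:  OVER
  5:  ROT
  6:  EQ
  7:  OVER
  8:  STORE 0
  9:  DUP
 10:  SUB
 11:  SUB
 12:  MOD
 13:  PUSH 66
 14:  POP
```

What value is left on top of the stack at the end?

0

PUSH 40 → 40
PUSH 4  → 40 4
OVER    → 40 4 40
OVER    → 40 4 40 4
ROT     → 40 40 4 4
EQ      → 40 40 1
OVER    → 40 40 1 40
STORE 0 → 40 40 1
DUP     → 40 40 1 1
SUB     → 40 40 0
SUB     → 40 40
MOD     → 0
PUSH 66 → 0 66
POP     → 0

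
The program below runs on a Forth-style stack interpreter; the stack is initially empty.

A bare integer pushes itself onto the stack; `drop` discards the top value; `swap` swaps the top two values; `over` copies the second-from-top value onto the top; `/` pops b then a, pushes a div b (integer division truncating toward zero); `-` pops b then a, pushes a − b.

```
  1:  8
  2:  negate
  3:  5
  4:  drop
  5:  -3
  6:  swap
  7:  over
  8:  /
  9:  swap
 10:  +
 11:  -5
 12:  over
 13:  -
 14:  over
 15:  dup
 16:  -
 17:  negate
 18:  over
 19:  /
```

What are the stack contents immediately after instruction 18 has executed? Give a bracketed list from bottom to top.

[-1, -4, 0, -4]

8       8
negate  -8
5       -8 5
drop    -8
-3      -8 -3
swap    -3 -8
over    -3 -8 -3
/       -3 2
swap    2 -3
+       -1
-5      -1 -5
over    -1 -5 -1
-       -1 -4
over    -1 -4 -1
dup     -1 -4 -1 -1
-       -1 -4 0
negate  -1 -4 0
over    -1 -4 0 -4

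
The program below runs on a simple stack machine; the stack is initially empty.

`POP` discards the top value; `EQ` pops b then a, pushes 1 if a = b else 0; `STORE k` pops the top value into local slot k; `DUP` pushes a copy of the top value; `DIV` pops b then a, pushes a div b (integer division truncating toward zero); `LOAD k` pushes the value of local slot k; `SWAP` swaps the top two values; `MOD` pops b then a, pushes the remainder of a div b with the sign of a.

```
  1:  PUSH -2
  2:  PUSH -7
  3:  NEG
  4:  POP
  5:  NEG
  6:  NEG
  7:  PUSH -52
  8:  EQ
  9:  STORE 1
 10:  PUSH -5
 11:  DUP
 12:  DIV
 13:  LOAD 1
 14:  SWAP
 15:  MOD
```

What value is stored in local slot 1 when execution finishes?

PUSH -2  -> -2
PUSH -7  -> -2 -7
NEG      -> -2 7
POP      -> -2
NEG      -> 2
NEG      -> -2
PUSH -52 -> -2 -52
EQ       -> 0
STORE 1  -> (empty)
PUSH -5  -> -5
DUP      -> -5 -5
DIV      -> 1
LOAD 1   -> 1 0
SWAP     -> 0 1
MOD      -> 0

0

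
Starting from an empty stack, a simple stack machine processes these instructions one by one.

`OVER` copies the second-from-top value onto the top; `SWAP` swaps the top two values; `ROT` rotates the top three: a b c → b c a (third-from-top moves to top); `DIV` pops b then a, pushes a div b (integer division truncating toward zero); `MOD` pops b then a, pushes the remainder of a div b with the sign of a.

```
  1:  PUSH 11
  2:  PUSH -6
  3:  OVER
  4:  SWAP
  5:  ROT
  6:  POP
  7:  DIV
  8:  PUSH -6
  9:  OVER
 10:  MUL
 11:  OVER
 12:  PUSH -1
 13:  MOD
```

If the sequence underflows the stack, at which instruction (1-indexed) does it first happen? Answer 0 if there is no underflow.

PUSH 11 -> [11]
PUSH -6 -> [11, -6]
OVER    -> [11, -6, 11]
SWAP    -> [11, 11, -6]
ROT     -> [11, -6, 11]
POP     -> [11, -6]
DIV     -> [-1]
PUSH -6 -> [-1, -6]
OVER    -> [-1, -6, -1]
MUL     -> [-1, 6]
OVER    -> [-1, 6, -1]
PUSH -1 -> [-1, 6, -1, -1]
MOD     -> [-1, 6, 0]

0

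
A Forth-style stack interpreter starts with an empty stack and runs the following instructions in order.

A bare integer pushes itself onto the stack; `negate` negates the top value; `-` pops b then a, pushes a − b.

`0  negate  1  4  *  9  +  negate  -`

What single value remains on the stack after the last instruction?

0       [0]
negate  [0]
1       [0, 1]
4       [0, 1, 4]
*       [0, 4]
9       [0, 4, 9]
+       [0, 13]
negate  [0, -13]
-       [13]

13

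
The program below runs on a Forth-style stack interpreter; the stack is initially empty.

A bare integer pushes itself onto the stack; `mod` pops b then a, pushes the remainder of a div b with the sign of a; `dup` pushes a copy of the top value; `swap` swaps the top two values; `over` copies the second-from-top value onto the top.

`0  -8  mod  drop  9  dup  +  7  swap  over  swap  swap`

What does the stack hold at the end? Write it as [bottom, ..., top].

0    -> 0
-8   -> 0 -8
mod  -> 0
drop -> (empty)
9    -> 9
dup  -> 9 9
+    -> 18
7    -> 18 7
swap -> 7 18
over -> 7 18 7
swap -> 7 7 18
swap -> 7 18 7

[7, 18, 7]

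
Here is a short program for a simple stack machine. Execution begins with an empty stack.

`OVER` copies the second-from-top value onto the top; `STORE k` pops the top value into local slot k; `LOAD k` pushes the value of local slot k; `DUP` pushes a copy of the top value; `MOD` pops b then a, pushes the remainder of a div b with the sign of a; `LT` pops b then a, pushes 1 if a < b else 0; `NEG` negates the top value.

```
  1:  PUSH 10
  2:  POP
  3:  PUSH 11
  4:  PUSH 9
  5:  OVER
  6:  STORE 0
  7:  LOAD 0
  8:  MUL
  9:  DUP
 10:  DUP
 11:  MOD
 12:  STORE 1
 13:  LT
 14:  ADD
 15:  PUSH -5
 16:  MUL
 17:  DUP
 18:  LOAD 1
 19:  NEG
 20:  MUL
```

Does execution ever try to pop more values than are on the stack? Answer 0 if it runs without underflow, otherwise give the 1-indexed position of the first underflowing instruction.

PUSH 10 : 10
POP     : (empty)
PUSH 11 : 11
PUSH 9  : 11 9
OVER    : 11 9 11
STORE 0 : 11 9
LOAD 0  : 11 9 11
MUL     : 11 99
DUP     : 11 99 99
DUP     : 11 99 99 99
MOD     : 11 99 0
STORE 1 : 11 99
LT      : 1
ADD  — needs 2 operands, stack has 1 → underflow

14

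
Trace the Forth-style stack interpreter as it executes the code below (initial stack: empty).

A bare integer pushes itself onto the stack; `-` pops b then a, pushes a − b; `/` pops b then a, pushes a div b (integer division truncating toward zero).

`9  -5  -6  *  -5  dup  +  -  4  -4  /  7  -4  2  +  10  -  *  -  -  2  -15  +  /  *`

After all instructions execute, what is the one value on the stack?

9   -> 9
-5  -> 9 -5
-6  -> 9 -5 -6
*   -> 9 30
-5  -> 9 30 -5
dup -> 9 30 -5 -5
+   -> 9 30 -10
-   -> 9 40
4   -> 9 40 4
-4  -> 9 40 4 -4
/   -> 9 40 -1
7   -> 9 40 -1 7
-4  -> 9 40 -1 7 -4
2   -> 9 40 -1 7 -4 2
+   -> 9 40 -1 7 -2
10  -> 9 40 -1 7 -2 10
-   -> 9 40 -1 7 -12
*   -> 9 40 -1 -84
-   -> 9 40 83
-   -> 9 -43
2   -> 9 -43 2
-15 -> 9 -43 2 -15
+   -> 9 -43 -13
/   -> 9 3
*   -> 27

27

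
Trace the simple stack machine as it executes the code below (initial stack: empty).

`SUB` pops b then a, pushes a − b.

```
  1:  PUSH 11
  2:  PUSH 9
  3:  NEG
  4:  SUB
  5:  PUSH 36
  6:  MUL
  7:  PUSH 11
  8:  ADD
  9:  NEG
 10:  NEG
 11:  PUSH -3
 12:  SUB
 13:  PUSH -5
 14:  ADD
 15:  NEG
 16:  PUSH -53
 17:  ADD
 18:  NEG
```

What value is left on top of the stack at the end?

PUSH 11  → [11]
PUSH 9   → [11, 9]
NEG      → [11, -9]
SUB      → [20]
PUSH 36  → [20, 36]
MUL      → [720]
PUSH 11  → [720, 11]
ADD      → [731]
NEG      → [-731]
NEG      → [731]
PUSH -3  → [731, -3]
SUB      → [734]
PUSH -5  → [734, -5]
ADD      → [729]
NEG      → [-729]
PUSH -53 → [-729, -53]
ADD      → [-782]
NEG      → [782]

782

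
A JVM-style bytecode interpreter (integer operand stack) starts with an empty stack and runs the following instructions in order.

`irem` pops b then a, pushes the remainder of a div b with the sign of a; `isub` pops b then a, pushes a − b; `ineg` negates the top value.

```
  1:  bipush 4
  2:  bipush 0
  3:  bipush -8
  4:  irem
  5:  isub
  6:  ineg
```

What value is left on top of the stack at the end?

bipush 4   4
bipush 0   4 0
bipush -8  4 0 -8
irem       4 0
isub       4
ineg       -4

-4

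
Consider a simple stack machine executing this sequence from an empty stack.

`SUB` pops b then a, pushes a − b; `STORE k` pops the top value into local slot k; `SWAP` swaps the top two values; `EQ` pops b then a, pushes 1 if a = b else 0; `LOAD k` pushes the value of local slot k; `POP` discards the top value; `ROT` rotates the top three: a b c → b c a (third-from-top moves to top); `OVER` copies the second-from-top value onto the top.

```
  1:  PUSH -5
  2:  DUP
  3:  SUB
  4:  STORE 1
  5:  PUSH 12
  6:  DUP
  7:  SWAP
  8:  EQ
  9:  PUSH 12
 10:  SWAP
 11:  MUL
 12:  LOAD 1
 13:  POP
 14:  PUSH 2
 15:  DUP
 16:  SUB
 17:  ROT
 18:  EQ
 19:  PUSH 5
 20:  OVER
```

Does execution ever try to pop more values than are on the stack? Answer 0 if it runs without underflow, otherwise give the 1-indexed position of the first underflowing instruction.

17

PUSH -5  [-5]
DUP      [-5, -5]
SUB      [0]
STORE 1  []
PUSH 12  [12]
DUP      [12, 12]
SWAP     [12, 12]
EQ       [1]
PUSH 12  [1, 12]
SWAP     [12, 1]
MUL      [12]
LOAD 1   [12, 0]
POP      [12]
PUSH 2   [12, 2]
DUP      [12, 2, 2]
SUB      [12, 0]
ROT  — needs 3 operands, stack has 2 → underflow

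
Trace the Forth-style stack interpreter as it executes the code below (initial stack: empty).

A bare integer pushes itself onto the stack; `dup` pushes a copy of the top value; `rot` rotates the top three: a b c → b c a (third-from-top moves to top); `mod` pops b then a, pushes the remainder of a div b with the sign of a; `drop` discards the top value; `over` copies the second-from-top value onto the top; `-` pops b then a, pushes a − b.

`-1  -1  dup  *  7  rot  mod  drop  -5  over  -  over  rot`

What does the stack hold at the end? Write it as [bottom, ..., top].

[-6, 1, 1]

-1   -> -1
-1   -> -1 -1
dup  -> -1 -1 -1
*    -> -1 1
7    -> -1 1 7
rot  -> 1 7 -1
mod  -> 1 0
drop -> 1
-5   -> 1 -5
over -> 1 -5 1
-    -> 1 -6
over -> 1 -6 1
rot  -> -6 1 1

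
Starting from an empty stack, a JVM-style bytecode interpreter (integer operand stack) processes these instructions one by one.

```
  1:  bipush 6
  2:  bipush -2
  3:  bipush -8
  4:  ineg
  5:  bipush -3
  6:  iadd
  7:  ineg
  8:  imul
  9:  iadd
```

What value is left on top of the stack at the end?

16

bipush 6  : 6
bipush -2 : 6 -2
bipush -8 : 6 -2 -8
ineg      : 6 -2 8
bipush -3 : 6 -2 8 -3
iadd      : 6 -2 5
ineg      : 6 -2 -5
imul      : 6 10
iadd      : 16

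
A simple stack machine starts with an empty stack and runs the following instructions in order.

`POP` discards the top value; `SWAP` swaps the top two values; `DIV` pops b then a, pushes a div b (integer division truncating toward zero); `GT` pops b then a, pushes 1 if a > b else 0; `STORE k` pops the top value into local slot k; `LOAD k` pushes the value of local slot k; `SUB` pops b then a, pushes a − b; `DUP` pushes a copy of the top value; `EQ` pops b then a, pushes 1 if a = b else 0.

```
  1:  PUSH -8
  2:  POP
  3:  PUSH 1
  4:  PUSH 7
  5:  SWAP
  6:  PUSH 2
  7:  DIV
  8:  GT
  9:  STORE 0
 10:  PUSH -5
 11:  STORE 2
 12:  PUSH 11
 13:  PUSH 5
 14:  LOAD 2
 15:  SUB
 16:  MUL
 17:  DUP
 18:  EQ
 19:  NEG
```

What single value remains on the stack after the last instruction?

PUSH -8 -> -8
POP     -> (empty)
PUSH 1  -> 1
PUSH 7  -> 1 7
SWAP    -> 7 1
PUSH 2  -> 7 1 2
DIV     -> 7 0
GT      -> 1
STORE 0 -> (empty)
PUSH -5 -> -5
STORE 2 -> (empty)
PUSH 11 -> 11
PUSH 5  -> 11 5
LOAD 2  -> 11 5 -5
SUB     -> 11 10
MUL     -> 110
DUP     -> 110 110
EQ      -> 1
NEG     -> -1

-1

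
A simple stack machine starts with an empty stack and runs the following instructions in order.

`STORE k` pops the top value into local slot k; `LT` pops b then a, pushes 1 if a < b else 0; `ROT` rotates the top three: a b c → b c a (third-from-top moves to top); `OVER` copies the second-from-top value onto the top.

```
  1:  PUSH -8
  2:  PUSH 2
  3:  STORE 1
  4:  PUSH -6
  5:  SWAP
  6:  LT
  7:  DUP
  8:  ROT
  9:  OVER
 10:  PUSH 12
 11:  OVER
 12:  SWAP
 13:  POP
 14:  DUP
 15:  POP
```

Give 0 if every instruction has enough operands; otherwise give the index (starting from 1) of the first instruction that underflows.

8

PUSH -8 : [-8]
PUSH 2  : [-8, 2]
STORE 1 : [-8]
PUSH -6 : [-8, -6]
SWAP    : [-6, -8]
LT      : [0]
DUP     : [0, 0]
ROT  — needs 3 operands, stack has 2 → underflow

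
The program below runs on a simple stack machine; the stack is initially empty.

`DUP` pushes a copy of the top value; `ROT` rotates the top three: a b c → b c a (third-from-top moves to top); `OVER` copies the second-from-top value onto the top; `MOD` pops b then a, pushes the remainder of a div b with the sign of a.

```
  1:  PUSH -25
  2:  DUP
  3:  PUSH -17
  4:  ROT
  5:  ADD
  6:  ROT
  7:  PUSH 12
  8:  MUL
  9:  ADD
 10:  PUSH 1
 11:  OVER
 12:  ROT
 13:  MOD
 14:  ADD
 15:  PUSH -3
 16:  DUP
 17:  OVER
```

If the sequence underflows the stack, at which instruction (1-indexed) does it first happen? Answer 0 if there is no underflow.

PUSH -25 : [-25]
DUP      : [-25, -25]
PUSH -17 : [-25, -25, -17]
ROT      : [-25, -17, -25]
ADD      : [-25, -42]
ROT  — needs 3 operands, stack has 2 → underflow

6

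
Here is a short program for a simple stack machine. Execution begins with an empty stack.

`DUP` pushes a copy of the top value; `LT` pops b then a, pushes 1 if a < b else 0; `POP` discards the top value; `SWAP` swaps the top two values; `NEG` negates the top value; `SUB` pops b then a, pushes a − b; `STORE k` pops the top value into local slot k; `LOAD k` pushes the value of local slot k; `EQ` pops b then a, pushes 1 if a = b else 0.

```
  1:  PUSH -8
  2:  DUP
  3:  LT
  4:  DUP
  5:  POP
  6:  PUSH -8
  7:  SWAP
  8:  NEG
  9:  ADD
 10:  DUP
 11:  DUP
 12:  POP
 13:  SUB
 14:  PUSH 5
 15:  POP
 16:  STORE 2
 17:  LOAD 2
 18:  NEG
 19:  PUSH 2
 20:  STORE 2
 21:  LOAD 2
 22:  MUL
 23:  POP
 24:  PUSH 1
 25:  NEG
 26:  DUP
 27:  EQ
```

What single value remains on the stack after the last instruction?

1

PUSH -8 : [-8]
DUP     : [-8, -8]
LT      : [0]
DUP     : [0, 0]
POP     : [0]
PUSH -8 : [0, -8]
SWAP    : [-8, 0]
NEG     : [-8, 0]
ADD     : [-8]
DUP     : [-8, -8]
DUP     : [-8, -8, -8]
POP     : [-8, -8]
SUB     : [0]
PUSH 5  : [0, 5]
POP     : [0]
STORE 2 : []
LOAD 2  : [0]
NEG     : [0]
PUSH 2  : [0, 2]
STORE 2 : [0]
LOAD 2  : [0, 2]
MUL     : [0]
POP     : []
PUSH 1  : [1]
NEG     : [-1]
DUP     : [-1, -1]
EQ      : [1]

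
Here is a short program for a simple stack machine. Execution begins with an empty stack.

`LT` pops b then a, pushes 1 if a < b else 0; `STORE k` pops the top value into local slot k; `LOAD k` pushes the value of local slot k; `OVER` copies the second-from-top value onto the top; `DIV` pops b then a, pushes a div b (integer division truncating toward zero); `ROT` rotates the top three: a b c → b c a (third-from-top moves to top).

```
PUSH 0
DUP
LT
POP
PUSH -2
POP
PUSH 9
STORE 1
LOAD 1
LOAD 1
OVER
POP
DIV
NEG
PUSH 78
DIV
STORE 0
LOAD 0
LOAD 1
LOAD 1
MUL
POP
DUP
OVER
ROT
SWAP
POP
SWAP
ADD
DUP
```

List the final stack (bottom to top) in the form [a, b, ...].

[0, 0]

PUSH 0  -> 0
DUP     -> 0 0
LT      -> 0
POP     -> (empty)
PUSH -2 -> -2
POP     -> (empty)
PUSH 9  -> 9
STORE 1 -> (empty)
LOAD 1  -> 9
LOAD 1  -> 9 9
OVER    -> 9 9 9
POP     -> 9 9
DIV     -> 1
NEG     -> -1
PUSH 78 -> -1 78
DIV     -> 0
STORE 0 -> (empty)
LOAD 0  -> 0
LOAD 1  -> 0 9
LOAD 1  -> 0 9 9
MUL     -> 0 81
POP     -> 0
DUP     -> 0 0
OVER    -> 0 0 0
ROT     -> 0 0 0
SWAP    -> 0 0 0
POP     -> 0 0
SWAP    -> 0 0
ADD     -> 0
DUP     -> 0 0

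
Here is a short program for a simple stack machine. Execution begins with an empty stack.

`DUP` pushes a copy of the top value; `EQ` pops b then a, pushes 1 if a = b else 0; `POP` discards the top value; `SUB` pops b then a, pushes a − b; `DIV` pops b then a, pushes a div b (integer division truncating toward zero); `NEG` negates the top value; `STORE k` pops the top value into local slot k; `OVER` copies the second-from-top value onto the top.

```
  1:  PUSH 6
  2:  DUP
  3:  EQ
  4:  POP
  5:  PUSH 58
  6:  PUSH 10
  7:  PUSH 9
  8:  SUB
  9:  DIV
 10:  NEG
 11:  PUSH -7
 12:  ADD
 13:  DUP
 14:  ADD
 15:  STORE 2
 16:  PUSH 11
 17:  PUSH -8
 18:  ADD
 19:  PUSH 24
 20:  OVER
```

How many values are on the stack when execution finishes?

PUSH 6  : [6]
DUP     : [6, 6]
EQ      : [1]
POP     : []
PUSH 58 : [58]
PUSH 10 : [58, 10]
PUSH 9  : [58, 10, 9]
SUB     : [58, 1]
DIV     : [58]
NEG     : [-58]
PUSH -7 : [-58, -7]
ADD     : [-65]
DUP     : [-65, -65]
ADD     : [-130]
STORE 2 : []
PUSH 11 : [11]
PUSH -8 : [11, -8]
ADD     : [3]
PUSH 24 : [3, 24]
OVER    : [3, 24, 3]

3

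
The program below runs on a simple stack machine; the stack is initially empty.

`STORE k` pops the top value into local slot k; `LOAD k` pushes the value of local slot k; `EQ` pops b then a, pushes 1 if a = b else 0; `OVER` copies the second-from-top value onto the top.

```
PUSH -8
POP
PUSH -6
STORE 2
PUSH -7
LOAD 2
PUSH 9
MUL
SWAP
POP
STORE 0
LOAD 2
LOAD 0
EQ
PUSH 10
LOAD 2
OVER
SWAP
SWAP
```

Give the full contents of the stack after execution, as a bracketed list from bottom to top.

PUSH -8 → -8
POP     → (empty)
PUSH -6 → -6
STORE 2 → (empty)
PUSH -7 → -7
LOAD 2  → -7 -6
PUSH 9  → -7 -6 9
MUL     → -7 -54
SWAP    → -54 -7
POP     → -54
STORE 0 → (empty)
LOAD 2  → -6
LOAD 0  → -6 -54
EQ      → 0
PUSH 10 → 0 10
LOAD 2  → 0 10 -6
OVER    → 0 10 -6 10
SWAP    → 0 10 10 -6
SWAP    → 0 10 -6 10

[0, 10, -6, 10]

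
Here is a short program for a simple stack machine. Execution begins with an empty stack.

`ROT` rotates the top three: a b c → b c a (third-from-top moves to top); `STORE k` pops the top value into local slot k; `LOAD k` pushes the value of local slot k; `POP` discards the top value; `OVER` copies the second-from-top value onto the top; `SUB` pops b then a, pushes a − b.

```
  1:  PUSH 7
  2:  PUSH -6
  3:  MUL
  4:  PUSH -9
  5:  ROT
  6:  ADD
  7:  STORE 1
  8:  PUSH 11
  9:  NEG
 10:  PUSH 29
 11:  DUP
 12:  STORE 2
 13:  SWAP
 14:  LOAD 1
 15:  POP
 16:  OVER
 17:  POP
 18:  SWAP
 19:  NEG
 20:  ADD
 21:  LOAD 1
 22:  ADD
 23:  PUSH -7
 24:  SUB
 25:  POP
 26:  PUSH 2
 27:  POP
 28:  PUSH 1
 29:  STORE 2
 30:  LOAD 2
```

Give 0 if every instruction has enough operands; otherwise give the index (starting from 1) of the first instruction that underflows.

5

PUSH 7  : [7]
PUSH -6 : [7, -6]
MUL     : [-42]
PUSH -9 : [-42, -9]
ROT  — needs 3 operands, stack has 2 → underflow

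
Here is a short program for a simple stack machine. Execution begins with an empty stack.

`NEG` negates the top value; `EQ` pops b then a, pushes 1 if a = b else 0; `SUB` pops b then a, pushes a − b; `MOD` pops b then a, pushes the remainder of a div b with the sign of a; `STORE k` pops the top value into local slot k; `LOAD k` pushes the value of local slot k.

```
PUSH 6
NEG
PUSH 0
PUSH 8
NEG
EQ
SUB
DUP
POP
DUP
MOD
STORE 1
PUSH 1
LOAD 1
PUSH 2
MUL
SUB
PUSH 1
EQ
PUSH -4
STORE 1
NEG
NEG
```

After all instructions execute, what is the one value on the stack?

1

PUSH 6   [6]
NEG      [-6]
PUSH 0   [-6, 0]
PUSH 8   [-6, 0, 8]
NEG      [-6, 0, -8]
EQ       [-6, 0]
SUB      [-6]
DUP      [-6, -6]
POP      [-6]
DUP      [-6, -6]
MOD      [0]
STORE 1  []
PUSH 1   [1]
LOAD 1   [1, 0]
PUSH 2   [1, 0, 2]
MUL      [1, 0]
SUB      [1]
PUSH 1   [1, 1]
EQ       [1]
PUSH -4  [1, -4]
STORE 1  [1]
NEG      [-1]
NEG      [1]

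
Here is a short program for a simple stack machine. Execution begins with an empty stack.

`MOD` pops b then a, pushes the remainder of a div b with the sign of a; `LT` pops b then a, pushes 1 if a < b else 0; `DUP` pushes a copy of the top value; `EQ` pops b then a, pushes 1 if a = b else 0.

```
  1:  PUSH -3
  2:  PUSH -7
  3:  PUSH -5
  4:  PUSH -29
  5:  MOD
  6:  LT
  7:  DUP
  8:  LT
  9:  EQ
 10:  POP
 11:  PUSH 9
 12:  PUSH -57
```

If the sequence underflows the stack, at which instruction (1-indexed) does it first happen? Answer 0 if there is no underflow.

PUSH -3  : [-3]
PUSH -7  : [-3, -7]
PUSH -5  : [-3, -7, -5]
PUSH -29 : [-3, -7, -5, -29]
MOD      : [-3, -7, -5]
LT       : [-3, 1]
DUP      : [-3, 1, 1]
LT       : [-3, 0]
EQ       : [0]
POP      : []
PUSH 9   : [9]
PUSH -57 : [9, -57]

0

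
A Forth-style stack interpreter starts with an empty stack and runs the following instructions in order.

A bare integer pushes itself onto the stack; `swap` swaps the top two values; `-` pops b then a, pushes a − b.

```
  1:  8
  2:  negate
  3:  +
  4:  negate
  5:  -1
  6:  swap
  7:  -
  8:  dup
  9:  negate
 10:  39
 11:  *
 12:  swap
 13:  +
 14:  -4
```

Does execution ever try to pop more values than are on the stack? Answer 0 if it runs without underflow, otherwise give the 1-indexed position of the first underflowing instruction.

8       [8]
negate  [-8]
+  — needs 2 operands, stack has 1 → underflow

3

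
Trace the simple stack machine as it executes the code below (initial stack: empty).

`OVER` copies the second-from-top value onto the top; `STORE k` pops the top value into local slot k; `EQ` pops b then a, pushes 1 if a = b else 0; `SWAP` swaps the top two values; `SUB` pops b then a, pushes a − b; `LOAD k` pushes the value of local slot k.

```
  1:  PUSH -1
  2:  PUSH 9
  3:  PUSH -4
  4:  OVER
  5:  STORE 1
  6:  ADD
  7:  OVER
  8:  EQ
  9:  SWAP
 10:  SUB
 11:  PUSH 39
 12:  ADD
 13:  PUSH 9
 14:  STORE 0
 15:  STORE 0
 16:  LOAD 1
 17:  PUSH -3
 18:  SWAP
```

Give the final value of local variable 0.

40

PUSH -1  [-1]
PUSH 9   [-1, 9]
PUSH -4  [-1, 9, -4]
OVER     [-1, 9, -4, 9]
STORE 1  [-1, 9, -4]
ADD      [-1, 5]
OVER     [-1, 5, -1]
EQ       [-1, 0]
SWAP     [0, -1]
SUB      [1]
PUSH 39  [1, 39]
ADD      [40]
PUSH 9   [40, 9]
STORE 0  [40]
STORE 0  []
LOAD 1   [9]
PUSH -3  [9, -3]
SWAP     [-3, 9]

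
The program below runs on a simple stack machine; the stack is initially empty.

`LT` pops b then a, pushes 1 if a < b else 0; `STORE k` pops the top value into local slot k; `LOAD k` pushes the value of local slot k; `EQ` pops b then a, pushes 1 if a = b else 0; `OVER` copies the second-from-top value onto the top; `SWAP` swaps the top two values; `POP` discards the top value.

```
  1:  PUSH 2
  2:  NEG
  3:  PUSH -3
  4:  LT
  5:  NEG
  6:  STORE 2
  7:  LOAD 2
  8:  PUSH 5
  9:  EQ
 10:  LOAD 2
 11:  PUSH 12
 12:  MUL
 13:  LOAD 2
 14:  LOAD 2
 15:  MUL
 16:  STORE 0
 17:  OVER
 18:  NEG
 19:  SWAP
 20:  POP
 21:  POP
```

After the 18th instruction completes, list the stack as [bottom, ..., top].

[0, 0, 0]

PUSH 2  : [2]
NEG     : [-2]
PUSH -3 : [-2, -3]
LT      : [0]
NEG     : [0]
STORE 2 : []
LOAD 2  : [0]
PUSH 5  : [0, 5]
EQ      : [0]
LOAD 2  : [0, 0]
PUSH 12 : [0, 0, 12]
MUL     : [0, 0]
LOAD 2  : [0, 0, 0]
LOAD 2  : [0, 0, 0, 0]
MUL     : [0, 0, 0]
STORE 0 : [0, 0]
OVER    : [0, 0, 0]
NEG     : [0, 0, 0]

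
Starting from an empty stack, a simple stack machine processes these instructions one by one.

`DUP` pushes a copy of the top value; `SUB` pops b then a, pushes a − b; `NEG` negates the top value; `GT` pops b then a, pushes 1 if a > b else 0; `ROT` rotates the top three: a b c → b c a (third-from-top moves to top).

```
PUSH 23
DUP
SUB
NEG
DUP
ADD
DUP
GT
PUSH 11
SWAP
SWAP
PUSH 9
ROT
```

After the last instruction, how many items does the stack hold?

PUSH 23  [23]
DUP      [23, 23]
SUB      [0]
NEG      [0]
DUP      [0, 0]
ADD      [0]
DUP      [0, 0]
GT       [0]
PUSH 11  [0, 11]
SWAP     [11, 0]
SWAP     [0, 11]
PUSH 9   [0, 11, 9]
ROT      [11, 9, 0]

3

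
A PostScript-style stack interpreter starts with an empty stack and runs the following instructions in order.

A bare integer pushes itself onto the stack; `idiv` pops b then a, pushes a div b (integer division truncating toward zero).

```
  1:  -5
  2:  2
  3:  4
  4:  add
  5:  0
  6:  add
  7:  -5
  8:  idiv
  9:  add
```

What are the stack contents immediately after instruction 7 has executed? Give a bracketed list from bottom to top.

[-5, 6, -5]

-5  → -5
2   → -5 2
4   → -5 2 4
add → -5 6
0   → -5 6 0
add → -5 6
-5  → -5 6 -5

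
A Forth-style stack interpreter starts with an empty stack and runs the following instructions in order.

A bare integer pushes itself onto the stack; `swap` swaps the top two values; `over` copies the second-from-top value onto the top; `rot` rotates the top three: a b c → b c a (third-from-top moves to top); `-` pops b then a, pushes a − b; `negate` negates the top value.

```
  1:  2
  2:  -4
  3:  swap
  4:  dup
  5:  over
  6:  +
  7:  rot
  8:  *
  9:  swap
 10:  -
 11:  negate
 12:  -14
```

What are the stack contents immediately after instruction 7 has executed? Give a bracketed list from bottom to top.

[2, 4, -4]

2     2
-4    2 -4
swap  -4 2
dup   -4 2 2
over  -4 2 2 2
+     -4 2 4
rot   2 4 -4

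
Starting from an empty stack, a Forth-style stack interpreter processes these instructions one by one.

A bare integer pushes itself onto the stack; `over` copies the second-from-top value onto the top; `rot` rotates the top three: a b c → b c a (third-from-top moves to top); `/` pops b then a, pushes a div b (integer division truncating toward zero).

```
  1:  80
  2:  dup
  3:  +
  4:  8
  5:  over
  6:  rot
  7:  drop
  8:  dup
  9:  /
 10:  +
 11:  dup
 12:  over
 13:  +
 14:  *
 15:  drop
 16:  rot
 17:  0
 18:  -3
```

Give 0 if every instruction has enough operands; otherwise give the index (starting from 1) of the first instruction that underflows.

16

80   → 80
dup  → 80 80
+    → 160
8    → 160 8
over → 160 8 160
rot  → 8 160 160
drop → 8 160
dup  → 8 160 160
/    → 8 1
+    → 9
dup  → 9 9
over → 9 9 9
+    → 9 18
*    → 162
drop → (empty)
rot  — needs 3 operands, stack has 0 → underflow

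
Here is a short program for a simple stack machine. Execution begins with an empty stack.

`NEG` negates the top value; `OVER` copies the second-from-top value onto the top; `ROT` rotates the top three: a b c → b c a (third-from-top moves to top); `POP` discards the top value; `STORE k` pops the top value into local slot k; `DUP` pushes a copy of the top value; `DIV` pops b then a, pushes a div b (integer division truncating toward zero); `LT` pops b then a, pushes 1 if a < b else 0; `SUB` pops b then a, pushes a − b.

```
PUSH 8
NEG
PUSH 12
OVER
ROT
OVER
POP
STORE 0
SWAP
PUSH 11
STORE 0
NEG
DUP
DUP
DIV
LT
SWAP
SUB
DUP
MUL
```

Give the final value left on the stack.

PUSH 8  : [8]
NEG     : [-8]
PUSH 12 : [-8, 12]
OVER    : [-8, 12, -8]
ROT     : [12, -8, -8]
OVER    : [12, -8, -8, -8]
POP     : [12, -8, -8]
STORE 0 : [12, -8]
SWAP    : [-8, 12]
PUSH 11 : [-8, 12, 11]
STORE 0 : [-8, 12]
NEG     : [-8, -12]
DUP     : [-8, -12, -12]
DUP     : [-8, -12, -12, -12]
DIV     : [-8, -12, 1]
LT      : [-8, 1]
SWAP    : [1, -8]
SUB     : [9]
DUP     : [9, 9]
MUL     : [81]

81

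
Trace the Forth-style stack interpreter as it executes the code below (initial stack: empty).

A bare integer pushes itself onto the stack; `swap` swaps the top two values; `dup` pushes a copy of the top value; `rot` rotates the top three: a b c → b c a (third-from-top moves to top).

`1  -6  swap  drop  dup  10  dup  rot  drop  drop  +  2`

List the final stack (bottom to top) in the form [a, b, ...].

[4, 2]

1    -> 1
-6   -> 1 -6
swap -> -6 1
drop -> -6
dup  -> -6 -6
10   -> -6 -6 10
dup  -> -6 -6 10 10
rot  -> -6 10 10 -6
drop -> -6 10 10
drop -> -6 10
+    -> 4
2    -> 4 2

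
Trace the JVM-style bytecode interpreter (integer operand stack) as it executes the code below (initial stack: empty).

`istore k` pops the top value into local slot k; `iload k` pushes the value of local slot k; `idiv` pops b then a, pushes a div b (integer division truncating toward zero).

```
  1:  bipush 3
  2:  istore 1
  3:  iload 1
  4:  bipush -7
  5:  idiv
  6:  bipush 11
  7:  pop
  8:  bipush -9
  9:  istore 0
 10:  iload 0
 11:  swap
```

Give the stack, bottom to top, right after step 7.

bipush 3  → [3]
istore 1  → []
iload 1   → [3]
bipush -7 → [3, -7]
idiv      → [0]
bipush 11 → [0, 11]
pop       → [0]

[0]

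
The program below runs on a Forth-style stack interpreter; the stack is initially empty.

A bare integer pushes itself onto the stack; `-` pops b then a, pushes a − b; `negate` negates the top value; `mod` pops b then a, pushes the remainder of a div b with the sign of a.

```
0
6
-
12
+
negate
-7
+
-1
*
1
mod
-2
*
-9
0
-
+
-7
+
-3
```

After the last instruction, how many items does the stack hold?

2

0      -> [0]
6      -> [0, 6]
-      -> [-6]
12     -> [-6, 12]
+      -> [6]
negate -> [-6]
-7     -> [-6, -7]
+      -> [-13]
-1     -> [-13, -1]
*      -> [13]
1      -> [13, 1]
mod    -> [0]
-2     -> [0, -2]
*      -> [0]
-9     -> [0, -9]
0      -> [0, -9, 0]
-      -> [0, -9]
+      -> [-9]
-7     -> [-9, -7]
+      -> [-16]
-3     -> [-16, -3]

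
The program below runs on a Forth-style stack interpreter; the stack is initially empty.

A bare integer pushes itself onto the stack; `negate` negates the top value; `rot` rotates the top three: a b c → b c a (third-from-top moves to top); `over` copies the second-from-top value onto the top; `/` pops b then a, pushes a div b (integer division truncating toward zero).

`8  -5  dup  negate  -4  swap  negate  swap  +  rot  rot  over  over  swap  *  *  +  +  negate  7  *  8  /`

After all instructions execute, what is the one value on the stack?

-174

8      → [8]
-5     → [8, -5]
dup    → [8, -5, -5]
negate → [8, -5, 5]
-4     → [8, -5, 5, -4]
swap   → [8, -5, -4, 5]
negate → [8, -5, -4, -5]
swap   → [8, -5, -5, -4]
+      → [8, -5, -9]
rot    → [-5, -9, 8]
rot    → [-9, 8, -5]
over   → [-9, 8, -5, 8]
over   → [-9, 8, -5, 8, -5]
swap   → [-9, 8, -5, -5, 8]
*      → [-9, 8, -5, -40]
*      → [-9, 8, 200]
+      → [-9, 208]
+      → [199]
negate → [-199]
7      → [-199, 7]
*      → [-1393]
8      → [-1393, 8]
/      → [-174]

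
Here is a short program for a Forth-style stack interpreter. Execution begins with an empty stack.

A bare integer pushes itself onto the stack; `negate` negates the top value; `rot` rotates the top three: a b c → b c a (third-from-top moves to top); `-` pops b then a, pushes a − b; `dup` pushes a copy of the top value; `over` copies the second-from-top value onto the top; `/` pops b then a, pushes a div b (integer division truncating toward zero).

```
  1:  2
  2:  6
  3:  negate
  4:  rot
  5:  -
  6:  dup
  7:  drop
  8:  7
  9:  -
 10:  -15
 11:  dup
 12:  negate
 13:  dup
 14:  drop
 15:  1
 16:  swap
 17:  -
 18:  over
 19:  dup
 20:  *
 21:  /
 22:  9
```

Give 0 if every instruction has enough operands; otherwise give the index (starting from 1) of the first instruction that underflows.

4

2      -> 2
6      -> 2 6
negate -> 2 -6
rot  — needs 3 operands, stack has 2 → underflow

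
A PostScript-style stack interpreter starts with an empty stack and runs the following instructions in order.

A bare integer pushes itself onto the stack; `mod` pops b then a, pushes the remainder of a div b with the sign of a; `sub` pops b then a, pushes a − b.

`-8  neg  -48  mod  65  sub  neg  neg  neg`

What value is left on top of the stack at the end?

-8   -8
neg  8
-48  8 -48
mod  8
65   8 65
sub  -57
neg  57
neg  -57
neg  57

57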